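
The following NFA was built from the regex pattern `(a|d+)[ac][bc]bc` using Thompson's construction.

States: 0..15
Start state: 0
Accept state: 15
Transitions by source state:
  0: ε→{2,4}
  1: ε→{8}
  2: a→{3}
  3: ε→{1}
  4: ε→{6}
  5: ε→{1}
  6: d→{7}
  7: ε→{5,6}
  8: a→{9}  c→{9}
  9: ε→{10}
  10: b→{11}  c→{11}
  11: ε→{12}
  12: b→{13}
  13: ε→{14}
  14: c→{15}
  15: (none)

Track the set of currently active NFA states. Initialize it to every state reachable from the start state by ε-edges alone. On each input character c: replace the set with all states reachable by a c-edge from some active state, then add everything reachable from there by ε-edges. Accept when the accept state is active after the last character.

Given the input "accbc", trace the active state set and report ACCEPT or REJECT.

Answer: ACCEPT

Steps:
initial (ε-close {0}): {0,2,4,6}
'a' @ 1: {1,3,8}
'c' @ 2: {9,10}
'c' @ 3: {11,12}
'b' @ 4: {13,14}
'c' @ 5: {15}  ✓accept
after full input: {15}  (accept=15 in)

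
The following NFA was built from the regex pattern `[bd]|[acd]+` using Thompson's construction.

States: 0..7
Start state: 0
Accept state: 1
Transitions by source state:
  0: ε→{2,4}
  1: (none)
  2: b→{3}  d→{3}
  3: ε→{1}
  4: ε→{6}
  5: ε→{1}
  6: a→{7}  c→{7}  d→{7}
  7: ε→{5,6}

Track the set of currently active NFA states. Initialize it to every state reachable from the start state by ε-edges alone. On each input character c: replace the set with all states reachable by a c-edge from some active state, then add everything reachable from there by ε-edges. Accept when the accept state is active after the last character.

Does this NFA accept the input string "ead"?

Answer: REJECT

Trace:
initial (ε-close {0}): {0,2,4,6}
'e' @ 1: {}  — dead — no transitions
rest 'ad' ignored (set empty)
after full input: {}  (accept=1 not in)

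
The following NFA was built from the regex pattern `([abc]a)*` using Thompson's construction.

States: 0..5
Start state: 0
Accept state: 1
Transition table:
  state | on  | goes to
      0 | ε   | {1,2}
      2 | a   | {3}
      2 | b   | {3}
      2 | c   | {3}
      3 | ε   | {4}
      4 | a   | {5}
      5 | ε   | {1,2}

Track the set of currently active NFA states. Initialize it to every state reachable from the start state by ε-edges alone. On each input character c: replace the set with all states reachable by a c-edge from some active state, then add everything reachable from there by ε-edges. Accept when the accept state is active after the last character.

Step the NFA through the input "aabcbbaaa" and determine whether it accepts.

Answer: REJECT

Trace:
start: ε-closure({0}) = {0,1,2}
'a' @ 1: {3,4}
'a' @ 2: {1,2,5}  ✓accept
'b' @ 3: {3,4}
'c' @ 4: {}  — state set empty
rest 'bbaaa' ignored (set empty)
end set {} — state 1 not in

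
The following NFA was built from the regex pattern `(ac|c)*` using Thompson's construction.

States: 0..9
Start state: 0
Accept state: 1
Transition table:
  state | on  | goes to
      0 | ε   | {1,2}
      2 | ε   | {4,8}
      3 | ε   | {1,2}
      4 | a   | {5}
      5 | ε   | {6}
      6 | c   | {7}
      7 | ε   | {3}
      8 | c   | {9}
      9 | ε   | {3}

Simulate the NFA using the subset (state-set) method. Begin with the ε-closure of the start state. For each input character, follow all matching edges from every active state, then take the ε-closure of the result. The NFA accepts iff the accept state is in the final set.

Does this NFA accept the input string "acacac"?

Answer: ACCEPT

Derivation:
start: ε-closure({0}) = {0,1,2,4,8}
'a' @ 1: {5,6}
'c' @ 2: {1,2,3,4,7,8}  (accept∈set)
'a' @ 3: {5,6}
'c' @ 4: {1,2,3,4,7,8}  (accept∈set)
'a' @ 5: {5,6}
'c' @ 6: {1,2,3,4,7,8}  (accept∈set)
end set {1,2,3,4,7,8} — state 1 in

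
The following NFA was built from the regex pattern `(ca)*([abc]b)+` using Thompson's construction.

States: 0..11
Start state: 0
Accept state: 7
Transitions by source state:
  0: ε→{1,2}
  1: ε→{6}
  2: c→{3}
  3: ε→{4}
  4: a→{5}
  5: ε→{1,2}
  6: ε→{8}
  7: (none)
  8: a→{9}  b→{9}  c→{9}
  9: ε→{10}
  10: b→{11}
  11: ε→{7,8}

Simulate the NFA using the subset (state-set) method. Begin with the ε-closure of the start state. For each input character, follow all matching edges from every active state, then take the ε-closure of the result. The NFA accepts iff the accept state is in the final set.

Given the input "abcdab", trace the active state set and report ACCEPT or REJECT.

start: ε-closure({0}) = {0,1,2,6,8}
'a' @ 1: {9,10}
'b' @ 2: {7,8,11}  [accepting]
'c' @ 3: {9,10}
'd' @ 4: {}  — dead — no transitions
rest 'ab' ignored (set empty)
end set {} — state 7 not in

Answer: REJECT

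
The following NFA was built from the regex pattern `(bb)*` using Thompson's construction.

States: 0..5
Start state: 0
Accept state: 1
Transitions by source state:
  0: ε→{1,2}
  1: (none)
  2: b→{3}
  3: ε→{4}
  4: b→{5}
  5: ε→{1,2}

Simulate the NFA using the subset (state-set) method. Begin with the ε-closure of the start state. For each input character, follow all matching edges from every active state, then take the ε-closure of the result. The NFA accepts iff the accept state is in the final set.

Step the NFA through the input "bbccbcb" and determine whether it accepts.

initial (ε-close {0}): {0,1,2}
'b' @ 1: {3,4}
'b' @ 2: {1,2,5}  [accepting]
'c' @ 3: {}  — state set empty
rest 'cbcb' ignored (set empty)
final: {}; accept 1 not in set

Answer: REJECT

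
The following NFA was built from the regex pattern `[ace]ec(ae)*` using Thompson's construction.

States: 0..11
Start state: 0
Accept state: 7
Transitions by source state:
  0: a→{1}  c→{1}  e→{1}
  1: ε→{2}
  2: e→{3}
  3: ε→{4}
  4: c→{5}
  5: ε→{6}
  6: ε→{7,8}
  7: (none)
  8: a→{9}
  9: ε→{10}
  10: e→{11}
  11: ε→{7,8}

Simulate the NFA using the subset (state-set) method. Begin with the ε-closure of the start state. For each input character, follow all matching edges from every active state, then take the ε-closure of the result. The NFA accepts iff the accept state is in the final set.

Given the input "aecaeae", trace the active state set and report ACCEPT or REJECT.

Answer: ACCEPT

Steps:
S₀ = ε-closure({0}) = {0}
'a' @ 1: {1,2}
'e' @ 2: {3,4}
'c' @ 3: {5,6,7,8}  ✓accept
'a' @ 4: {9,10}
'e' @ 5: {7,8,11}  ✓accept
'a' @ 6: {9,10}
'e' @ 7: {7,8,11}  ✓accept
after full input: {7,8,11}  (accept=7 in)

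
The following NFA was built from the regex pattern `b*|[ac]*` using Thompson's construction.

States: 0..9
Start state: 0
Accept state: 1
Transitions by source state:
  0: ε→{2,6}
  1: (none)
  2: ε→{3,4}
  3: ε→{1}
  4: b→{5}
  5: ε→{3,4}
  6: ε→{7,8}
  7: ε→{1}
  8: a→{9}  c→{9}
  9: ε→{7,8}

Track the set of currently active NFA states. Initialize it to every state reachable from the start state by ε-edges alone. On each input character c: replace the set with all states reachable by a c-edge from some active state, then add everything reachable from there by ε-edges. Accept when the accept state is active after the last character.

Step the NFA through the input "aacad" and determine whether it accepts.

start: ε-closure({0}) = {0,1,2,3,4,6,7,8}
'a' @ 1: {1,7,8,9}  (accept∈set)
'a' @ 2: {1,7,8,9}  (accept∈set)
'c' @ 3: {1,7,8,9}  (accept∈set)
'a' @ 4: {1,7,8,9}  (accept∈set)
'd' @ 5: {}  — dead — no transitions
end set {} — state 1 not in

Answer: REJECT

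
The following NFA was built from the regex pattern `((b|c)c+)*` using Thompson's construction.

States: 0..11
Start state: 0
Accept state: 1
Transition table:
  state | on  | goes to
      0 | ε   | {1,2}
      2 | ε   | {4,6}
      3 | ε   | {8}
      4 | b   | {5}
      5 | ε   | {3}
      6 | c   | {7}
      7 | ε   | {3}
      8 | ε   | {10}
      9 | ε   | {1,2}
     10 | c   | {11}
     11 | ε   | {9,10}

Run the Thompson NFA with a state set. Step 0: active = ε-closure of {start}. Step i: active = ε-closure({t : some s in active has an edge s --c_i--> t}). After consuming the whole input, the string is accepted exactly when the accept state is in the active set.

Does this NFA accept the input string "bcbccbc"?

S₀ = ε-closure({0}) = {0,1,2,4,6}
'b' @ 1: {3,5,8,10}
'c' @ 2: {1,2,4,6,9,10,11}  ✓accept
'b' @ 3: {3,5,8,10}
'c' @ 4: {1,2,4,6,9,10,11}  ✓accept
'c' @ 5: {1,2,3,4,6,7,8,9,10,11}  ✓accept
'b' @ 6: {3,5,8,10}
'c' @ 7: {1,2,4,6,9,10,11}  ✓accept
end set {1,2,4,6,9,10,11} — state 1 in

Answer: ACCEPT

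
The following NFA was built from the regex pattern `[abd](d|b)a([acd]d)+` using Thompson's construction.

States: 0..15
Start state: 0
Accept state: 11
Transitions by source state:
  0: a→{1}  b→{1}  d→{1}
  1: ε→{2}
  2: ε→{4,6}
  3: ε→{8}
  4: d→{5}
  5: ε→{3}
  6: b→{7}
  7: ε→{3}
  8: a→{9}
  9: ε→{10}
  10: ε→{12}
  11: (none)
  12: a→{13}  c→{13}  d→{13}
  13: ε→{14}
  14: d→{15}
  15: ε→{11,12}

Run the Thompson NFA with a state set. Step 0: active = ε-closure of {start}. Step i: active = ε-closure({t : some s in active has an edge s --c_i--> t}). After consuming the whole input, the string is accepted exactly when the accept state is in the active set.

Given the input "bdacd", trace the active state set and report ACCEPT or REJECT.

initial (ε-close {0}): {0}
'b' @ 1: {1,2,4,6}
'd' @ 2: {3,5,8}
'a' @ 3: {9,10,12}
'c' @ 4: {13,14}
'd' @ 5: {11,12,15}  [accepting]
after full input: {11,12,15}  (accept=11 in)

Answer: ACCEPT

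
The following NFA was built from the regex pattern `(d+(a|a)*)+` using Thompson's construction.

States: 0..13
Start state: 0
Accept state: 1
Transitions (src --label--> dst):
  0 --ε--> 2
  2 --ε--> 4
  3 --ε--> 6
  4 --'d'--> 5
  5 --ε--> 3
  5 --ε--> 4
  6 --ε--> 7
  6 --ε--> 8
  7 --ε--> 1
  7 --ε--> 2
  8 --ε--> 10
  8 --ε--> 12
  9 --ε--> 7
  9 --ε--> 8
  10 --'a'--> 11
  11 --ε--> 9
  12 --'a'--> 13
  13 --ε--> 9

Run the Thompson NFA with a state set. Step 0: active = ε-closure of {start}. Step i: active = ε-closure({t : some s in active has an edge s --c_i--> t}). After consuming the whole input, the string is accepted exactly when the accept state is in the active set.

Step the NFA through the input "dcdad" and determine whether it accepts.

Answer: REJECT

Derivation:
initial (ε-close {0}): {0,2,4}
'd' @ 1: {1,2,3,4,5,6,7,8,10,12}  (accept∈set)
'c' @ 2: {}  — state set empty
rest 'dad' ignored (set empty)
end set {} — state 1 not in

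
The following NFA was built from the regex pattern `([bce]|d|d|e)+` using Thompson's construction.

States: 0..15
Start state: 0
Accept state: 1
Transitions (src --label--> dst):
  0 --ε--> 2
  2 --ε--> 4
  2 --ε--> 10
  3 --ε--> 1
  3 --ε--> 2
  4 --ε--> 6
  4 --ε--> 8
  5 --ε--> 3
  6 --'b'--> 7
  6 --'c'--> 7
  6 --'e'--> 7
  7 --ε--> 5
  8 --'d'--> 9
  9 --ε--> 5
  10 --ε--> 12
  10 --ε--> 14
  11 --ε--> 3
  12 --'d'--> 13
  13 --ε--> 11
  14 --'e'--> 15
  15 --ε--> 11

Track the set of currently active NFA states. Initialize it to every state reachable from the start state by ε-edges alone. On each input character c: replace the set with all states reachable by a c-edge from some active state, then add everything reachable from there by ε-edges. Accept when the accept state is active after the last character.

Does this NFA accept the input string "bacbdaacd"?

S₀ = ε-closure({0}) = {0,2,4,6,8,10,12,14}
'b' @ 1: {1,2,3,4,5,6,7,8,10,12,14}  (accept∈set)
'a' @ 2: {}  — dead — no transitions
rest 'cbdaacd' ignored (set empty)
final: {}; accept 1 not in set

Answer: REJECT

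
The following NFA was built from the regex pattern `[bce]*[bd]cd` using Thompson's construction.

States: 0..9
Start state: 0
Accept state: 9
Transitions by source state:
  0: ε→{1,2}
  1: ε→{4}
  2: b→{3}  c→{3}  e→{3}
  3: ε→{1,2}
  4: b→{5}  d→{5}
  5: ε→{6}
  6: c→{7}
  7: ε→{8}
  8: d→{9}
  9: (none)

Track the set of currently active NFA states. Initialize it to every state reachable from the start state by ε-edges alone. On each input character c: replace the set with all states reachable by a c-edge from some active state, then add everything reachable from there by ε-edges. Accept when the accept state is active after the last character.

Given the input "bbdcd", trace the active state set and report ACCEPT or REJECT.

initial (ε-close {0}): {0,1,2,4}
'b' @ 1: {1,2,3,4,5,6}
'b' @ 2: {1,2,3,4,5,6}
'd' @ 3: {5,6}
'c' @ 4: {7,8}
'd' @ 5: {9}  [accepting]
after full input: {9}  (accept=9 in)

Answer: ACCEPT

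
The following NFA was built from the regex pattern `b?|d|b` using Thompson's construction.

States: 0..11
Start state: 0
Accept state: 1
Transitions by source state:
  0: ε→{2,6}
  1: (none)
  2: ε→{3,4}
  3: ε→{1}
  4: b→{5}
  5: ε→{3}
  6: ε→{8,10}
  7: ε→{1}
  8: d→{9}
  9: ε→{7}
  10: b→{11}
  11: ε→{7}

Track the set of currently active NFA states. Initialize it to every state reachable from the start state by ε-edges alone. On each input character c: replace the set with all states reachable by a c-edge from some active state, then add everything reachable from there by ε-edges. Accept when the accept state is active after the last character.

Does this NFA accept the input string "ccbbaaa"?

Answer: REJECT

Trace:
S₀ = ε-closure({0}) = {0,1,2,3,4,6,8,10}
'c' @ 1: {}  — no active states
rest 'cbbaaa' ignored (set empty)
after full input: {}  (accept=1 not in)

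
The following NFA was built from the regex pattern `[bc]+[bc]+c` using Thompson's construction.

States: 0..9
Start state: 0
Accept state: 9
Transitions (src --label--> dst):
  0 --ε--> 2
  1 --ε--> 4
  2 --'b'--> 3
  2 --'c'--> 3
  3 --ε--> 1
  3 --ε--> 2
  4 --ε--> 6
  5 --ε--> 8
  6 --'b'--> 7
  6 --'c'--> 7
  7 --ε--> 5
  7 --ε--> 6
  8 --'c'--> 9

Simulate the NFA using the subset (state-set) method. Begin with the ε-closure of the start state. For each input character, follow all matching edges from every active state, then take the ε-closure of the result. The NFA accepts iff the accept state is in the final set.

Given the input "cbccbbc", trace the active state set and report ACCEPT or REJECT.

start: ε-closure({0}) = {0,2}
'c' @ 1: {1,2,3,4,6}
'b' @ 2: {1,2,3,4,5,6,7,8}
'c' @ 3: {1,2,3,4,5,6,7,8,9}  [accepting]
'c' @ 4: {1,2,3,4,5,6,7,8,9}  [accepting]
'b' @ 5: {1,2,3,4,5,6,7,8}
'b' @ 6: {1,2,3,4,5,6,7,8}
'c' @ 7: {1,2,3,4,5,6,7,8,9}  [accepting]
final: {1,2,3,4,5,6,7,8,9}; accept 9 in set

Answer: ACCEPT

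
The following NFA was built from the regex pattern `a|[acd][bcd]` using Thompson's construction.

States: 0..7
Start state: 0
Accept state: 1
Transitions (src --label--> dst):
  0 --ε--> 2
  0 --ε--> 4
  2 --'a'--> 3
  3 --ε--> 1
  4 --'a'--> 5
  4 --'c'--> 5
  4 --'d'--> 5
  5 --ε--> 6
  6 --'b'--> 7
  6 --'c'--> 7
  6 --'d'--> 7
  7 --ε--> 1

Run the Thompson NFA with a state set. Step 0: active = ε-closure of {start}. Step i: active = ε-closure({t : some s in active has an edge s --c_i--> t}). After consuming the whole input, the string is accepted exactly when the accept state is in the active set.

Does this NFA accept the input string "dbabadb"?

S₀ = ε-closure({0}) = {0,2,4}
'd' @ 1: {5,6}
'b' @ 2: {1,7}  [accepting]
'a' @ 3: {}  — no active states
rest 'badb' ignored (set empty)
end set {} — state 1 not in

Answer: REJECT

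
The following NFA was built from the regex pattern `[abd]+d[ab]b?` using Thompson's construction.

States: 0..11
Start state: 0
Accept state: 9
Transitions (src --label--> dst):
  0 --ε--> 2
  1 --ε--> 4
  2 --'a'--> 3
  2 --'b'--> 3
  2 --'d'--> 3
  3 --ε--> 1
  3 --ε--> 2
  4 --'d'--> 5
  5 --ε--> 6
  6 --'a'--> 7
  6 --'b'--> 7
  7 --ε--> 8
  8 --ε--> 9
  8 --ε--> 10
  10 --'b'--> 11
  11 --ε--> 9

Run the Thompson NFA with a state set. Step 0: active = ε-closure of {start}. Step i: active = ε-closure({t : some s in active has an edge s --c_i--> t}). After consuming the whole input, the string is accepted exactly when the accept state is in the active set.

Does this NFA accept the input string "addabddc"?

Answer: REJECT

Steps:
initial (ε-close {0}): {0,2}
'a' @ 1: {1,2,3,4}
'd' @ 2: {1,2,3,4,5,6}
'd' @ 3: {1,2,3,4,5,6}
'a' @ 4: {1,2,3,4,7,8,9,10}  (accept∈set)
'b' @ 5: {1,2,3,4,9,11}  (accept∈set)
'd' @ 6: {1,2,3,4,5,6}
'd' @ 7: {1,2,3,4,5,6}
'c' @ 8: {}  — state set empty
final: {}; accept 9 not in set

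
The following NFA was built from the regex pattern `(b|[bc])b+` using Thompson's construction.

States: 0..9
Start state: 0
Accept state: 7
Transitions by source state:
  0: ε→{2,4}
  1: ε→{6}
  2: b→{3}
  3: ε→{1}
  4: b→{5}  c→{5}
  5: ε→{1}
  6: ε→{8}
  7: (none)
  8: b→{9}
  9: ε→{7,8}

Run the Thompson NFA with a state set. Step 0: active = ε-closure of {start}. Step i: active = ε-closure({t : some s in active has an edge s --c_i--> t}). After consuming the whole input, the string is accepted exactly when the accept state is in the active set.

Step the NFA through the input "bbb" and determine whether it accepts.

Answer: ACCEPT

Derivation:
initial (ε-close {0}): {0,2,4}
'b' @ 1: {1,3,5,6,8}
'b' @ 2: {7,8,9}  (accept∈set)
'b' @ 3: {7,8,9}  (accept∈set)
after full input: {7,8,9}  (accept=7 in)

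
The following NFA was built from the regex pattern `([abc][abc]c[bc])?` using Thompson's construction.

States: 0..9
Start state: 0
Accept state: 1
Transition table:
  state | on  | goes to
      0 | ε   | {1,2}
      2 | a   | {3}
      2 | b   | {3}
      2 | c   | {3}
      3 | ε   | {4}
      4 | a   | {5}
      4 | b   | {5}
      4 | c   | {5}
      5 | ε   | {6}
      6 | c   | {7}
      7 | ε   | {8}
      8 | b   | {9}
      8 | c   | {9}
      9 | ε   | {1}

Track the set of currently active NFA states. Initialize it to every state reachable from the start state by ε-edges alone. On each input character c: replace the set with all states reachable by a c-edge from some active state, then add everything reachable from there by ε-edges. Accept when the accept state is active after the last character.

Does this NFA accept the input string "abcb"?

S₀ = ε-closure({0}) = {0,1,2}
'a' @ 1: {3,4}
'b' @ 2: {5,6}
'c' @ 3: {7,8}
'b' @ 4: {1,9}  ✓accept
after full input: {1,9}  (accept=1 in)

Answer: ACCEPT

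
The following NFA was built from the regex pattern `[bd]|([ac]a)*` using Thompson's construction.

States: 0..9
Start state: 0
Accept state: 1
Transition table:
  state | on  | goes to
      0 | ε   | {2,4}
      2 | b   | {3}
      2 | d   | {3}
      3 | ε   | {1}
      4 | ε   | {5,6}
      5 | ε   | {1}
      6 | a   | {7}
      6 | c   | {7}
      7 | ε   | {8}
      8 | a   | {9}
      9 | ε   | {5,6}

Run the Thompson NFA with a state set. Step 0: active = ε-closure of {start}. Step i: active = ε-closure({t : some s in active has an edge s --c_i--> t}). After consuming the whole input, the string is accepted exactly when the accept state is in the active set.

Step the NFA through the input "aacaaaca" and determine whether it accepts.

initial (ε-close {0}): {0,1,2,4,5,6}
'a' @ 1: {7,8}
'a' @ 2: {1,5,6,9}  [accepting]
'c' @ 3: {7,8}
'a' @ 4: {1,5,6,9}  [accepting]
'a' @ 5: {7,8}
'a' @ 6: {1,5,6,9}  [accepting]
'c' @ 7: {7,8}
'a' @ 8: {1,5,6,9}  [accepting]
final: {1,5,6,9}; accept 1 in set

Answer: ACCEPT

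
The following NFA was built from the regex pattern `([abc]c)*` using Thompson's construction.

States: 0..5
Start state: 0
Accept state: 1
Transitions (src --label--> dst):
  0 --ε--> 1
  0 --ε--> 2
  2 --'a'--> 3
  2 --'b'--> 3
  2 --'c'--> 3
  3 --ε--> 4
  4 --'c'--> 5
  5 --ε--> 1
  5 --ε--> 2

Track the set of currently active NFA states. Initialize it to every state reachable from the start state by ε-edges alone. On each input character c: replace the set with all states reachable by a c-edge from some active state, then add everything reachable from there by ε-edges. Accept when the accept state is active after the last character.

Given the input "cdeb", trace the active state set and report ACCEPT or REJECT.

initial (ε-close {0}): {0,1,2}
'c' @ 1: {3,4}
'd' @ 2: {}  — state set empty
rest 'eb' ignored (set empty)
final: {}; accept 1 not in set

Answer: REJECT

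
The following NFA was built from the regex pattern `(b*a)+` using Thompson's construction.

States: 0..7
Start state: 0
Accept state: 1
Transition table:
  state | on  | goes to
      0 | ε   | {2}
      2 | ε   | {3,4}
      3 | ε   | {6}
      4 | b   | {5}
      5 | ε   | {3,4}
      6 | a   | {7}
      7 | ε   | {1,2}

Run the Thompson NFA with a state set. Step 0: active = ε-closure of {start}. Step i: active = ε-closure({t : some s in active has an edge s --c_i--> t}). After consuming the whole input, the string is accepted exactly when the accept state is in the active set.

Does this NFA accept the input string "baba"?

initial (ε-close {0}): {0,2,3,4,6}
'b' @ 1: {3,4,5,6}
'a' @ 2: {1,2,3,4,6,7}  (accept∈set)
'b' @ 3: {3,4,5,6}
'a' @ 4: {1,2,3,4,6,7}  (accept∈set)
final: {1,2,3,4,6,7}; accept 1 in set

Answer: ACCEPT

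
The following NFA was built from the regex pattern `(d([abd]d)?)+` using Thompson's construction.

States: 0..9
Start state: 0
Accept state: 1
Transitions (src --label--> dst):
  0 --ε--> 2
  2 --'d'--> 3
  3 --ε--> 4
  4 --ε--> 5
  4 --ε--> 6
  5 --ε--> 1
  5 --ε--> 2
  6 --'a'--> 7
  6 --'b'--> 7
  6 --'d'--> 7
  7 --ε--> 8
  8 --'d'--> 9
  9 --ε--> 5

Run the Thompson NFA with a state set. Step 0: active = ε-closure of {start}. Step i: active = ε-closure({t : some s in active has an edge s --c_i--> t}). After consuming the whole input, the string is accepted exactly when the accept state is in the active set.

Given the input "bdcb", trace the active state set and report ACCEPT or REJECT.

Answer: REJECT

Trace:
start: ε-closure({0}) = {0,2}
'b' @ 1: {}  — dead — no transitions
rest 'dcb' ignored (set empty)
final: {}; accept 1 not in set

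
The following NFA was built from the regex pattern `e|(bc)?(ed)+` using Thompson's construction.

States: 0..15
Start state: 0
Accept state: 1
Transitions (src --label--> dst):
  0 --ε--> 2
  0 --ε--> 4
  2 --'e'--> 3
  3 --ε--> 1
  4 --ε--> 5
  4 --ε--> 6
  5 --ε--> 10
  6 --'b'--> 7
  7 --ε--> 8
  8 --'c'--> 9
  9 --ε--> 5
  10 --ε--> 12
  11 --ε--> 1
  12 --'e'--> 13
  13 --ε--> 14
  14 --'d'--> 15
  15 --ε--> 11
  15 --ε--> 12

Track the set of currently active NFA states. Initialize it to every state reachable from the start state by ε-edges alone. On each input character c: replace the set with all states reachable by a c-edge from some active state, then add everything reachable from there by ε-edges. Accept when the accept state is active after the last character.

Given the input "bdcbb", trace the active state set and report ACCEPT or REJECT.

initial (ε-close {0}): {0,2,4,5,6,10,12}
'b' @ 1: {7,8}
'd' @ 2: {}  — state set empty
rest 'cbb' ignored (set empty)
final: {}; accept 1 not in set

Answer: REJECT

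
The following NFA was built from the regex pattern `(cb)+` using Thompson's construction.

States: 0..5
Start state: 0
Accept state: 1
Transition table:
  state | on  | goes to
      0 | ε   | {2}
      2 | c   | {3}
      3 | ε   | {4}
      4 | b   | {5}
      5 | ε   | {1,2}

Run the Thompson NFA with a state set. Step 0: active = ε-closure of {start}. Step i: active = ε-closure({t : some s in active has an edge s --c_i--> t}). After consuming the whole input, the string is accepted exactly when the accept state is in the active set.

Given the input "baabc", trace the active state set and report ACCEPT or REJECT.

S₀ = ε-closure({0}) = {0,2}
'b' @ 1: {}  — state set empty
rest 'aabc' ignored (set empty)
after full input: {}  (accept=1 not in)

Answer: REJECT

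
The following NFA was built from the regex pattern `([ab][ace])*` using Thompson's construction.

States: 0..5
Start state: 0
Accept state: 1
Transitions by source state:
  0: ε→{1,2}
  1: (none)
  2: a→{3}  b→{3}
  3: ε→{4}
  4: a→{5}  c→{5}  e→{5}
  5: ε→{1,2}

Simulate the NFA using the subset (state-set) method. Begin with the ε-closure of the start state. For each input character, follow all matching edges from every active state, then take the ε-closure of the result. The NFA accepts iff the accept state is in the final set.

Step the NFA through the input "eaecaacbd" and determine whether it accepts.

S₀ = ε-closure({0}) = {0,1,2}
'e' @ 1: {}  — no active states
rest 'aecaacbd' ignored (set empty)
after full input: {}  (accept=1 not in)

Answer: REJECT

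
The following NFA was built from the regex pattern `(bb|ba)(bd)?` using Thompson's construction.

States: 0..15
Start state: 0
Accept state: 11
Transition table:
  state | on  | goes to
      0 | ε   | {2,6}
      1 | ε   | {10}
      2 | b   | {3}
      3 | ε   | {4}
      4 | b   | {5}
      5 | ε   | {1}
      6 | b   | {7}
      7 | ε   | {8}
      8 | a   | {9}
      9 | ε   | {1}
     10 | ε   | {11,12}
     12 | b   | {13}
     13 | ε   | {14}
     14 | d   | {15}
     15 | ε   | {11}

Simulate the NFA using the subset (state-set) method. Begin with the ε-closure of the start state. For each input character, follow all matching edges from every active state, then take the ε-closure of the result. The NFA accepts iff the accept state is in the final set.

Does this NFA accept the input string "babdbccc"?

Answer: REJECT

Trace:
S₀ = ε-closure({0}) = {0,2,6}
'b' @ 1: {3,4,7,8}
'a' @ 2: {1,9,10,11,12}  [accepting]
'b' @ 3: {13,14}
'd' @ 4: {11,15}  [accepting]
'b' @ 5: {}  — no active states
rest 'ccc' ignored (set empty)
after full input: {}  (accept=11 not in)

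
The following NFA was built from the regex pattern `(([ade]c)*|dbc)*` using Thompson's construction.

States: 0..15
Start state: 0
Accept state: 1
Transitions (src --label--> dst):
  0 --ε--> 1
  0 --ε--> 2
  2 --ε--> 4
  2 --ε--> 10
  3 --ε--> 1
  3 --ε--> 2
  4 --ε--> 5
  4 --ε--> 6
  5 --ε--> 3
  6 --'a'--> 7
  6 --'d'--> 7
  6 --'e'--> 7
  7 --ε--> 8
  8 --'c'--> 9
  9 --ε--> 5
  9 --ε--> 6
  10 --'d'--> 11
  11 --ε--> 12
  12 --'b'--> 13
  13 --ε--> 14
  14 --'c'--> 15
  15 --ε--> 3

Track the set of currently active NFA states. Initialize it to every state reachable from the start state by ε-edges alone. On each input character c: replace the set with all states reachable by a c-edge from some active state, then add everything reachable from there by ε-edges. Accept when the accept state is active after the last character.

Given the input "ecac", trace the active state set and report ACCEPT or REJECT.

initial (ε-close {0}): {0,1,2,3,4,5,6,10}
'e' @ 1: {7,8}
'c' @ 2: {1,2,3,4,5,6,9,10}  [accepting]
'a' @ 3: {7,8}
'c' @ 4: {1,2,3,4,5,6,9,10}  [accepting]
final: {1,2,3,4,5,6,9,10}; accept 1 in set

Answer: ACCEPT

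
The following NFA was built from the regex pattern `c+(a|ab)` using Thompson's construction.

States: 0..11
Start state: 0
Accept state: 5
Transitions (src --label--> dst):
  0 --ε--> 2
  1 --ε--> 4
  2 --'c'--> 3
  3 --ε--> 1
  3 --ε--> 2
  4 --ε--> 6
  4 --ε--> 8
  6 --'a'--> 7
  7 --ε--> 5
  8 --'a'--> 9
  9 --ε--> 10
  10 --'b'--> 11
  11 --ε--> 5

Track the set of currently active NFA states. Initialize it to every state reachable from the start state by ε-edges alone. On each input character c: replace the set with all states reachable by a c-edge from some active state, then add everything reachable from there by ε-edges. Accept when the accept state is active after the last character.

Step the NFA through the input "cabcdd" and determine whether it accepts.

S₀ = ε-closure({0}) = {0,2}
'c' @ 1: {1,2,3,4,6,8}
'a' @ 2: {5,7,9,10}  [accepting]
'b' @ 3: {5,11}  [accepting]
'c' @ 4: {}  — no active states
rest 'dd' ignored (set empty)
final: {}; accept 5 not in set

Answer: REJECT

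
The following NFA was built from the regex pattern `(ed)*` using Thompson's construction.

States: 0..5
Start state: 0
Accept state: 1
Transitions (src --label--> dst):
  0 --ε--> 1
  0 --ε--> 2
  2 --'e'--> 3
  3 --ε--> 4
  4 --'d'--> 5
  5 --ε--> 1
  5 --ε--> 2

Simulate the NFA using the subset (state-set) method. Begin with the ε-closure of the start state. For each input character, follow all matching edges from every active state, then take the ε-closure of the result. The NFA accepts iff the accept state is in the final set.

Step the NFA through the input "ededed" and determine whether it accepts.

Answer: ACCEPT

Steps:
start: ε-closure({0}) = {0,1,2}
'e' @ 1: {3,4}
'd' @ 2: {1,2,5}  [accepting]
'e' @ 3: {3,4}
'd' @ 4: {1,2,5}  [accepting]
'e' @ 5: {3,4}
'd' @ 6: {1,2,5}  [accepting]
final: {1,2,5}; accept 1 in set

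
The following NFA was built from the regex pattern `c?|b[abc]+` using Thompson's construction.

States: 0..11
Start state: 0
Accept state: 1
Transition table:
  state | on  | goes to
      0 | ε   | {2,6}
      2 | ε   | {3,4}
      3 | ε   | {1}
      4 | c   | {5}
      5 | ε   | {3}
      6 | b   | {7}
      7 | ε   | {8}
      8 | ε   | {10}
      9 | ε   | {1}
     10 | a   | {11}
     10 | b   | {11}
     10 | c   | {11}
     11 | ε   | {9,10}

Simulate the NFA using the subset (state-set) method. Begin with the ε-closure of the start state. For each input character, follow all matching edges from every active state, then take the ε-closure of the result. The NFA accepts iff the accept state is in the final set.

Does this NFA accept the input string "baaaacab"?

Answer: ACCEPT

Derivation:
start: ε-closure({0}) = {0,1,2,3,4,6}
'b' @ 1: {7,8,10}
'a' @ 2: {1,9,10,11}  [accepting]
'a' @ 3: {1,9,10,11}  [accepting]
'a' @ 4: {1,9,10,11}  [accepting]
'a' @ 5: {1,9,10,11}  [accepting]
'c' @ 6: {1,9,10,11}  [accepting]
'a' @ 7: {1,9,10,11}  [accepting]
'b' @ 8: {1,9,10,11}  [accepting]
end set {1,9,10,11} — state 1 in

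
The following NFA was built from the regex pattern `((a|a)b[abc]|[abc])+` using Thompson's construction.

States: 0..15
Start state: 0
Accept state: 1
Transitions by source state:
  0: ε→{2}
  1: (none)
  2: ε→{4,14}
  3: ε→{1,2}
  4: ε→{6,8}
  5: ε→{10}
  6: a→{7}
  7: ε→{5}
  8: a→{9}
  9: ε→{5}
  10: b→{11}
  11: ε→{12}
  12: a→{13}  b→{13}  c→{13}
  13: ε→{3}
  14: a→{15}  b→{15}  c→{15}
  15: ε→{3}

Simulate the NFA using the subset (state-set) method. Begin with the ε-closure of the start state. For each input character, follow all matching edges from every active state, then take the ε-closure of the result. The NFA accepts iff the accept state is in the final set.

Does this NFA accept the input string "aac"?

S₀ = ε-closure({0}) = {0,2,4,6,8,14}
'a' @ 1: {1,2,3,4,5,6,7,8,9,10,14,15}  [accepting]
'a' @ 2: {1,2,3,4,5,6,7,8,9,10,14,15}  [accepting]
'c' @ 3: {1,2,3,4,6,8,14,15}  [accepting]
final: {1,2,3,4,6,8,14,15}; accept 1 in set

Answer: ACCEPT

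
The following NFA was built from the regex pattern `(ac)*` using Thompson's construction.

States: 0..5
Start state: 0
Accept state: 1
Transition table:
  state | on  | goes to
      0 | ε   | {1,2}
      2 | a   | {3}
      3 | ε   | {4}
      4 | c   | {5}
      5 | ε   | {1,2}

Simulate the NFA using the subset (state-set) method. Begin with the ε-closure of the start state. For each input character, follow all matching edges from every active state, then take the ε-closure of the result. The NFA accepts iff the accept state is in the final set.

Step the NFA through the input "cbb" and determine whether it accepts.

start: ε-closure({0}) = {0,1,2}
'c' @ 1: {}  — no active states
rest 'bb' ignored (set empty)
after full input: {}  (accept=1 not in)

Answer: REJECT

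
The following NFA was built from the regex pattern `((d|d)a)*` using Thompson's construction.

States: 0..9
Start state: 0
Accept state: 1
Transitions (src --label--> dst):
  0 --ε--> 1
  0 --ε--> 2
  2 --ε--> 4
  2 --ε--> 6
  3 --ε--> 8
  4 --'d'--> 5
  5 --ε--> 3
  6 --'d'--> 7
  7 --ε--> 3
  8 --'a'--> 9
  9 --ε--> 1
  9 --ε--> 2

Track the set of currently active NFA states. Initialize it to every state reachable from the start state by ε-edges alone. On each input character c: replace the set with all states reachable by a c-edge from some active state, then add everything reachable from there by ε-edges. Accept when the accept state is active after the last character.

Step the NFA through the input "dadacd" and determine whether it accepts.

S₀ = ε-closure({0}) = {0,1,2,4,6}
'd' @ 1: {3,5,7,8}
'a' @ 2: {1,2,4,6,9}  (accept∈set)
'd' @ 3: {3,5,7,8}
'a' @ 4: {1,2,4,6,9}  (accept∈set)
'c' @ 5: {}  — state set empty
rest 'd' ignored (set empty)
after full input: {}  (accept=1 not in)

Answer: REJECT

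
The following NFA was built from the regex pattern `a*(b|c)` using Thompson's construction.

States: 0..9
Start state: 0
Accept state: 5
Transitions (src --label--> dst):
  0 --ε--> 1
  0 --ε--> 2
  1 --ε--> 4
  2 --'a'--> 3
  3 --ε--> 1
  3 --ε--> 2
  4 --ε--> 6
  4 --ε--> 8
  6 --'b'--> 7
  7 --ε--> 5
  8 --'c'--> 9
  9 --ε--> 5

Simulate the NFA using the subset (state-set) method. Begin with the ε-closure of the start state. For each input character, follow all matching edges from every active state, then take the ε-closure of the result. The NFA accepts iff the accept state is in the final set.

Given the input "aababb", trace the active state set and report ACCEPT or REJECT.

start: ε-closure({0}) = {0,1,2,4,6,8}
'a' @ 1: {1,2,3,4,6,8}
'a' @ 2: {1,2,3,4,6,8}
'b' @ 3: {5,7}  [accepting]
'a' @ 4: {}  — state set empty
rest 'bb' ignored (set empty)
after full input: {}  (accept=5 not in)

Answer: REJECT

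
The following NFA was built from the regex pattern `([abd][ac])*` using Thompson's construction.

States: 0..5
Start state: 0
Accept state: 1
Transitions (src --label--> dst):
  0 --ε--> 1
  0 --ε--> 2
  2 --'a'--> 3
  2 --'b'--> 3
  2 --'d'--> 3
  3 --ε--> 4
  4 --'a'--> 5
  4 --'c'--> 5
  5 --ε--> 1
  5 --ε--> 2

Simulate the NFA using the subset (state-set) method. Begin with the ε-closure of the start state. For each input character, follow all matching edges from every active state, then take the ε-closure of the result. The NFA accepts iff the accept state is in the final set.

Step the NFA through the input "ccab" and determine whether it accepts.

start: ε-closure({0}) = {0,1,2}
'c' @ 1: {}  — state set empty
rest 'cab' ignored (set empty)
after full input: {}  (accept=1 not in)

Answer: REJECT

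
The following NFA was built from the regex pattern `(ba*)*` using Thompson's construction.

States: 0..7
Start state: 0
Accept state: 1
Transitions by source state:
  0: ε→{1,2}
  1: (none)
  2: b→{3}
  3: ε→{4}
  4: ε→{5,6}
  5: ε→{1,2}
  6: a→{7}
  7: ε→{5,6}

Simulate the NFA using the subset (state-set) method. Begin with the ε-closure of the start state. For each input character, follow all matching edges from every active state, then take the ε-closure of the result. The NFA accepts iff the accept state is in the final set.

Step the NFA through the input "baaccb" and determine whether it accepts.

S₀ = ε-closure({0}) = {0,1,2}
'b' @ 1: {1,2,3,4,5,6}  (accept∈set)
'a' @ 2: {1,2,5,6,7}  (accept∈set)
'a' @ 3: {1,2,5,6,7}  (accept∈set)
'c' @ 4: {}  — state set empty
rest 'cb' ignored (set empty)
after full input: {}  (accept=1 not in)

Answer: REJECT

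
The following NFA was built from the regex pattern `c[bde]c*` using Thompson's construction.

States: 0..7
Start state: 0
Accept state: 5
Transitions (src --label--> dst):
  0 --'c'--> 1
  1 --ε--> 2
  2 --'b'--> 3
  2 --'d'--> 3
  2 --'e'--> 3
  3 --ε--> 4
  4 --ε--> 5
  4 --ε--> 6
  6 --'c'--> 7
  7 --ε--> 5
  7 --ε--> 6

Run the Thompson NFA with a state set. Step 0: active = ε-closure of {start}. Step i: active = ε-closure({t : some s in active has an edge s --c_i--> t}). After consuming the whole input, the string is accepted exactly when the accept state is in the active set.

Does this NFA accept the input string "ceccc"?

Answer: ACCEPT

Derivation:
S₀ = ε-closure({0}) = {0}
'c' @ 1: {1,2}
'e' @ 2: {3,4,5,6}  ✓accept
'c' @ 3: {5,6,7}  ✓accept
'c' @ 4: {5,6,7}  ✓accept
'c' @ 5: {5,6,7}  ✓accept
end set {5,6,7} — state 5 in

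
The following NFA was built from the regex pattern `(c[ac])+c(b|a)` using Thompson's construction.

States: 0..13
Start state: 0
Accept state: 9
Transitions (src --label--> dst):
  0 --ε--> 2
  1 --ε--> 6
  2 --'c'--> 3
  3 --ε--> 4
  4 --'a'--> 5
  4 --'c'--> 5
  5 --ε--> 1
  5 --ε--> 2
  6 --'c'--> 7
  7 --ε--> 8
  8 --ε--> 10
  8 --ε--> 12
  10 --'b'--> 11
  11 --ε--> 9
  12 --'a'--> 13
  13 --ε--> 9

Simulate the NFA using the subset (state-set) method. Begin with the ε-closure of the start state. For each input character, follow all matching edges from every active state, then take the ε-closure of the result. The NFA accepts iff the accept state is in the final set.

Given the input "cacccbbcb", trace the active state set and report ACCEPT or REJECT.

start: ε-closure({0}) = {0,2}
'c' @ 1: {3,4}
'a' @ 2: {1,2,5,6}
'c' @ 3: {3,4,7,8,10,12}
'c' @ 4: {1,2,5,6}
'c' @ 5: {3,4,7,8,10,12}
'b' @ 6: {9,11}  [accepting]
'b' @ 7: {}  — no active states
rest 'cb' ignored (set empty)
after full input: {}  (accept=9 not in)

Answer: REJECT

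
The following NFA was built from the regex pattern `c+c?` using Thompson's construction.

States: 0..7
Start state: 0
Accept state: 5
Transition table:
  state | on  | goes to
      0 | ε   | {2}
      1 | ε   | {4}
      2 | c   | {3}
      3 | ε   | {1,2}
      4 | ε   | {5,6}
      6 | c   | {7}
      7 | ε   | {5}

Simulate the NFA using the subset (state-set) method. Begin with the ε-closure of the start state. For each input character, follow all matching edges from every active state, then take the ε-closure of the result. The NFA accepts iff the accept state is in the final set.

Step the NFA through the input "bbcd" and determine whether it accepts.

Answer: REJECT

Derivation:
initial (ε-close {0}): {0,2}
'b' @ 1: {}  — state set empty
rest 'bcd' ignored (set empty)
after full input: {}  (accept=5 not in)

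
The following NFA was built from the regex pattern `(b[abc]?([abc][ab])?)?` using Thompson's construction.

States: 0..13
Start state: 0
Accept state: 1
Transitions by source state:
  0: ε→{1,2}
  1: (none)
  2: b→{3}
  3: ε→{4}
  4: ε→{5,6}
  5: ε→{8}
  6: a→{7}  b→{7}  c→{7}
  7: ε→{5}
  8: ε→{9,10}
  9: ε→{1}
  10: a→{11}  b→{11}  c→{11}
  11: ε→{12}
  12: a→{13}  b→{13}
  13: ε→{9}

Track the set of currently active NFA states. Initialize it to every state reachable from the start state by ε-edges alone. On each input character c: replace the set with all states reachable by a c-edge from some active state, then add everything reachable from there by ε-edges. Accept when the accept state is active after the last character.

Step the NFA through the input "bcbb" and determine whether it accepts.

initial (ε-close {0}): {0,1,2}
'b' @ 1: {1,3,4,5,6,8,9,10}  [accepting]
'c' @ 2: {1,5,7,8,9,10,11,12}  [accepting]
'b' @ 3: {1,9,11,12,13}  [accepting]
'b' @ 4: {1,9,13}  [accepting]
after full input: {1,9,13}  (accept=1 in)

Answer: ACCEPT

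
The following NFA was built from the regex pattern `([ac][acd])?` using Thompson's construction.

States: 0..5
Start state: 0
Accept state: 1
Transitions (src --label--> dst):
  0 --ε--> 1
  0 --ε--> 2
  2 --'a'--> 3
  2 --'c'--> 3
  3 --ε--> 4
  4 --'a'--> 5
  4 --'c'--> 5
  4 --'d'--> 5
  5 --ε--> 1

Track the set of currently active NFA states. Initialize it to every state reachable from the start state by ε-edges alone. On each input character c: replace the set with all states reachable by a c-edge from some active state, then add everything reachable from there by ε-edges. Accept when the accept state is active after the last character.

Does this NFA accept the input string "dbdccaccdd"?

Answer: REJECT

Derivation:
S₀ = ε-closure({0}) = {0,1,2}
'd' @ 1: {}  — no active states
rest 'bdccaccdd' ignored (set empty)
end set {} — state 1 not in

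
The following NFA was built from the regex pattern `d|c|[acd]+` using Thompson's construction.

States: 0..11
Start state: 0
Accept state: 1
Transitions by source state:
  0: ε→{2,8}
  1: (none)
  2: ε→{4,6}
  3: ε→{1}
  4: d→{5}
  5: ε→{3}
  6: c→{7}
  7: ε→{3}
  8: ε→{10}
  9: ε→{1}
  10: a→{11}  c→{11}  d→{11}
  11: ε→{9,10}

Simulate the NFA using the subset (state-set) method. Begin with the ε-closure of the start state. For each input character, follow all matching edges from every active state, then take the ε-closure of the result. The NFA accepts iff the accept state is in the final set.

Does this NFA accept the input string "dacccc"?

start: ε-closure({0}) = {0,2,4,6,8,10}
'd' @ 1: {1,3,5,9,10,11}  ✓accept
'a' @ 2: {1,9,10,11}  ✓accept
'c' @ 3: {1,9,10,11}  ✓accept
'c' @ 4: {1,9,10,11}  ✓accept
'c' @ 5: {1,9,10,11}  ✓accept
'c' @ 6: {1,9,10,11}  ✓accept
after full input: {1,9,10,11}  (accept=1 in)

Answer: ACCEPT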